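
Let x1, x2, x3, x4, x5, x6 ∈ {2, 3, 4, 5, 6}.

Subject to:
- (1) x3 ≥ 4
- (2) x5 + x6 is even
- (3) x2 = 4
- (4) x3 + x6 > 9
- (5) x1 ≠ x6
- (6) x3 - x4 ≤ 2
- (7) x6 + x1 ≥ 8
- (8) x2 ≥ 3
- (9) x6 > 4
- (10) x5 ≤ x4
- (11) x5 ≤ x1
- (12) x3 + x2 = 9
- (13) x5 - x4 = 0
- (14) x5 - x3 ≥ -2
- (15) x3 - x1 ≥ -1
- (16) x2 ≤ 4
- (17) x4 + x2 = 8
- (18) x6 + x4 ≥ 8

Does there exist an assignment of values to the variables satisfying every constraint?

Satisfiable

Setting (x1, x2, x3, x4, x5, x6) = (4, 4, 5, 4, 4, 6) satisfies everything: constraint 4: x3 + x6 = 11; constraint 6: x3 - x4 = 1; constraint 7: x6 + x1 = 10, and the others follow.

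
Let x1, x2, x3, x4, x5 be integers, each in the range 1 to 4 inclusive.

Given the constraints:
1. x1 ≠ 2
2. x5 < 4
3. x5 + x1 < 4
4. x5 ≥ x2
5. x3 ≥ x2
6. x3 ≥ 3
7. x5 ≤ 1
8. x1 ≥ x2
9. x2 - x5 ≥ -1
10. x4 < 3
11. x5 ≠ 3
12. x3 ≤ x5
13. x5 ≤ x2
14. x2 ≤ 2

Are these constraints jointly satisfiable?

Unsatisfiable

From constraints 6 and 12: x5 ≥ x3 and x3 ≥ 3, so x5 ≥ 3. From constraints 13 and 14: x5 ≤ x2 and x2 ≤ 2, so x5 ≤ 2. But 2 < 3, so no value of x5 works.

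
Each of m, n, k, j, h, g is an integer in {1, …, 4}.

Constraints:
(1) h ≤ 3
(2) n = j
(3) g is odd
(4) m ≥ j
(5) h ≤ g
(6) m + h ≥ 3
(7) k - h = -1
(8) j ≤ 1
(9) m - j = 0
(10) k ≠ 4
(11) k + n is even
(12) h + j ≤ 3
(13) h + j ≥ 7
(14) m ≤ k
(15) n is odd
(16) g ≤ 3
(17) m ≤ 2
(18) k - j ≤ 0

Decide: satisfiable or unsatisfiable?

Unsatisfiable

From constraints 5 and 16: h ≤ g ≤ 3. From constraints 4 and 17: j ≤ m ≤ 2. Hence h + j ≤ 5. But constraint 13 requires h + j ≥ 7, and 7 > 5. Contradiction.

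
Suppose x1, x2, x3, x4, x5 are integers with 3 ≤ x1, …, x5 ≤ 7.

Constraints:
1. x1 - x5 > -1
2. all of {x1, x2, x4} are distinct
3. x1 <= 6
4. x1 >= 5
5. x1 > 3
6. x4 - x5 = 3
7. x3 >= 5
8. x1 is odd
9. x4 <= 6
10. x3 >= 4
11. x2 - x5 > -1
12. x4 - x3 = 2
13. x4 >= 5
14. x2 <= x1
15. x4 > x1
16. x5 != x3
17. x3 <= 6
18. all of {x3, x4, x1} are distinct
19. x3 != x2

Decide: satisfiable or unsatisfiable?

Constraints 3, 4, 7, 9, 13, and 17 confine each of x3, x4, x1 to the 2 values {5, 6}.
Constraint 18 requires all 3 of them to be distinct, but only 2 values are available — impossible by the pigeonhole principle.

Unsatisfiable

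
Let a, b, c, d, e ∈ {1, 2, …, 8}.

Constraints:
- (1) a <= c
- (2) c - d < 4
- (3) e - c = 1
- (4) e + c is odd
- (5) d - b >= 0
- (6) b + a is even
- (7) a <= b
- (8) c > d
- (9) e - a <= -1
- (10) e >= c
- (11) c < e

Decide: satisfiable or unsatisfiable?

Unsatisfiable

Constraints 5, 7, 8, 9, and 10 give c ≤ e, e < a, a ≤ b, b ≤ d, d < c. Chaining: c ≤ e < a ≤ b ≤ d < c, which forces c < c — impossible.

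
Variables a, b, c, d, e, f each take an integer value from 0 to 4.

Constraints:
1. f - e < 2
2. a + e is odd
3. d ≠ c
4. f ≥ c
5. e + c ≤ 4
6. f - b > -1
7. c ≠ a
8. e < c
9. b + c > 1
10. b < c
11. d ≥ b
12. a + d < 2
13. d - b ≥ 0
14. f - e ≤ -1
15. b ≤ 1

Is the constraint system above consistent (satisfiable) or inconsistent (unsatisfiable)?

Unsatisfiable

Constraints 4, 8, and 14 give f < e, e < c, c ≤ f. Chaining: f < e < c ≤ f, which forces f < f — impossible.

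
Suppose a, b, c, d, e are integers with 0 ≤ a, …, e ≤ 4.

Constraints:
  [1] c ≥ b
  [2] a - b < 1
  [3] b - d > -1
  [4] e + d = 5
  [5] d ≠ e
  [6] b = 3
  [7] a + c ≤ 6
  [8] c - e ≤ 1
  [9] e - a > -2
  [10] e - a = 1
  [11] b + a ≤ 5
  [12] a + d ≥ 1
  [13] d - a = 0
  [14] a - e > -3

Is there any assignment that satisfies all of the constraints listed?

Satisfiable

Setting (a, b, c, d, e) = (2, 3, 4, 2, 3) satisfies everything: constraint 2: a - b = -1; constraint 3: b - d = 1; constraint 4: e + d = 5, and the others follow.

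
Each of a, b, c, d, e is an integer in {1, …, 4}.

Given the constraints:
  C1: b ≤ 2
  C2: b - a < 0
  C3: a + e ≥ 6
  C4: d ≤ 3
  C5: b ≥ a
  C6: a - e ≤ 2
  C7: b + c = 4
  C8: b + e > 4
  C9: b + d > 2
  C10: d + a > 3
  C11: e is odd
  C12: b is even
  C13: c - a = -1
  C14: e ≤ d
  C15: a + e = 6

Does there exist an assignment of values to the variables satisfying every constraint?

From constraints 1 and 5: a ≤ b ≤ 2. From constraints 4 and 14: e ≤ d ≤ 3. Hence a + e ≤ 5. But constraint 3 requires a + e ≥ 6, and 6 > 5. Contradiction.

Unsatisfiable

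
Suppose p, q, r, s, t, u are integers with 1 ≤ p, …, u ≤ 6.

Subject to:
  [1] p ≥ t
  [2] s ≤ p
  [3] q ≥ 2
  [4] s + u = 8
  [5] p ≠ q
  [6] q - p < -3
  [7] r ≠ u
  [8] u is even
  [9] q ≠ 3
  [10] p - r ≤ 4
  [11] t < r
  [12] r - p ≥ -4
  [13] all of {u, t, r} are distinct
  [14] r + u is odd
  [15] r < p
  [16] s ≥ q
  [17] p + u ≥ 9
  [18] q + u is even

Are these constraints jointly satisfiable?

Take p = 6, q = 2, r = 3, s = 2, t = 1, u = 6. Then constraint 4: s + u = 8; constraint 6: q - p = -4; constraint 10: p - r = 3, and every other listed constraint is also met.

Satisfiable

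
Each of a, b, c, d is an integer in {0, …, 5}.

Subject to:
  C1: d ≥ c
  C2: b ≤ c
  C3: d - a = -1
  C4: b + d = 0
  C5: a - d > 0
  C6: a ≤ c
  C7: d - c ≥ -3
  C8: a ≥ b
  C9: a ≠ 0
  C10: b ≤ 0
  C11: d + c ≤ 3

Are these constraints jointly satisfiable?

Unsatisfiable

Constraints 1, 5, and 6 give a ≤ c, c ≤ d, d < a. Chaining: a ≤ c ≤ d < a, which forces a < a — impossible.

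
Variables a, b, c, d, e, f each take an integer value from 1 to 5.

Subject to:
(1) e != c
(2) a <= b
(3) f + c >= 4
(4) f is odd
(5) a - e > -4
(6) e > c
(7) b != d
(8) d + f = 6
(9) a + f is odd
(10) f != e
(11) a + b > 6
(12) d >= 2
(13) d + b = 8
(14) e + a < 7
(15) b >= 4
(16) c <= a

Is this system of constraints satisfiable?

Take a = 2, b = 5, c = 2, d = 3, e = 4, f = 3. Then constraint 3: f + c = 5; constraint 5: a - e = -2, and every other listed constraint is also met.

Satisfiable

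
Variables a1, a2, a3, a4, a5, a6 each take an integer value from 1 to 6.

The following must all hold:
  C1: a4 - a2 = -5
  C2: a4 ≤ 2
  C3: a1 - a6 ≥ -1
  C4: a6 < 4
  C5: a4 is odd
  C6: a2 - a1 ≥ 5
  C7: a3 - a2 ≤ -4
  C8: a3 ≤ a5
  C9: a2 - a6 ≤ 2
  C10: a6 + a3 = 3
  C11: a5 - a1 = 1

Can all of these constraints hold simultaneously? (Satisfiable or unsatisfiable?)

Unsatisfiable

Constraints 3, 6, and 9 give a1 − a6 ≥ -1, a6 − a2 ≥ -2, a2 − a1 ≥ 5.
Adding all 3 inequalities: the left sides telescope to 0, and the right sides sum to (-1) + (-2) + 5 = 2. So 0 ≥ 2, which is false.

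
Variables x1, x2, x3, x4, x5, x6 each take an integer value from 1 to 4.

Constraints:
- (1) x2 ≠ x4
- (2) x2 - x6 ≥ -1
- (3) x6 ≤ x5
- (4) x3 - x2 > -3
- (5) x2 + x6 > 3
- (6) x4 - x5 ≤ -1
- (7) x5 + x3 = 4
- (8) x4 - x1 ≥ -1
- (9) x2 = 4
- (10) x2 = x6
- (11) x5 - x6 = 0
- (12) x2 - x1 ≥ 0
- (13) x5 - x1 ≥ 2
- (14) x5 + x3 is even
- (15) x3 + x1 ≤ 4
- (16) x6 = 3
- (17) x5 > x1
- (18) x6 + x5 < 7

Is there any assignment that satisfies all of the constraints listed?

Unsatisfiable

Constraint 9 fixes x2 = 4 and constraint 16 fixes x6 = 3, but constraint 10 requires x2 = x6. Since 4 ≠ 3, contradiction.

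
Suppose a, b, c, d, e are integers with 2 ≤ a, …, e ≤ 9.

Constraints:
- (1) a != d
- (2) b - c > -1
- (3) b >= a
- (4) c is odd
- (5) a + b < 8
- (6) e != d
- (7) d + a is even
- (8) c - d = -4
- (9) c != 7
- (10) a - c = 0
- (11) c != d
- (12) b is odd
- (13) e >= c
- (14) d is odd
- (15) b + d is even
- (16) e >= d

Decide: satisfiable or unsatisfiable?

Try a = 3, b = 3, c = 3, d = 7, e = 9.
Check constraint 2: b - c = 0; constraint 5: a + b = 6; constraint 8: c - d = -4. The remaining constraints are straightforward to verify.

Satisfiable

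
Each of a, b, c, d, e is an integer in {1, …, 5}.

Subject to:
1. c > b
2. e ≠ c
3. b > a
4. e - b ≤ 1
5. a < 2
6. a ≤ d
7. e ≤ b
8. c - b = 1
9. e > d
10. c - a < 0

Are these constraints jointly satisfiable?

Constraints 1, 6, 7, 9, and 10 give b < c, c < a, a ≤ d, d < e, e ≤ b. Chaining: b < c < a ≤ d < e ≤ b, which forces b < b — impossible.

Unsatisfiable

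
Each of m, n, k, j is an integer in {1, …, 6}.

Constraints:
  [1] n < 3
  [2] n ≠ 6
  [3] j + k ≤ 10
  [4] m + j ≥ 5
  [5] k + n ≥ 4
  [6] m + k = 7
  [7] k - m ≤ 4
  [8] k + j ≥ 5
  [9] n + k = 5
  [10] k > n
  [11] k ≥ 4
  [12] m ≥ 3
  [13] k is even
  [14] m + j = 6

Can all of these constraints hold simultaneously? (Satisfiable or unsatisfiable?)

Satisfiable

The assignment m = 3, n = 1, k = 4, j = 3 works:
  constraint 3 holds since j + k = 7.
  constraint 4 holds since m + j = 6.
  constraint 5 holds since k + n = 5.
The rest check out directly.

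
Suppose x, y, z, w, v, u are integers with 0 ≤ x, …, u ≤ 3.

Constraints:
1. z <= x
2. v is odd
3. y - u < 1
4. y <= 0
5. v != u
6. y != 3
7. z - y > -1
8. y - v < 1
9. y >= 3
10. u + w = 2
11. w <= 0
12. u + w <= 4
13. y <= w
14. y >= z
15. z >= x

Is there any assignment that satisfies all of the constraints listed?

From constraints 9 and 13: w ≥ y and y ≥ 3, so w ≥ 3. From constraint 11: w ≤ 0. But 0 < 3, so no value of w works.

Unsatisfiable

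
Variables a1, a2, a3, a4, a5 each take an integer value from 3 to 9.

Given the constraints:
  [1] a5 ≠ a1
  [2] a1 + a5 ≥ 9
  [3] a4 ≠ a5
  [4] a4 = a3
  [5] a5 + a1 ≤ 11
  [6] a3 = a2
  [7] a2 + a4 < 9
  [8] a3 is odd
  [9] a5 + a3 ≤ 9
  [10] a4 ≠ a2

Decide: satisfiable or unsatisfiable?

From constraints 4 and 6, a4 = a3 = a2, so a4 = a2. But constraint 10 says a4 ≠ a2. Contradiction.

Unsatisfiable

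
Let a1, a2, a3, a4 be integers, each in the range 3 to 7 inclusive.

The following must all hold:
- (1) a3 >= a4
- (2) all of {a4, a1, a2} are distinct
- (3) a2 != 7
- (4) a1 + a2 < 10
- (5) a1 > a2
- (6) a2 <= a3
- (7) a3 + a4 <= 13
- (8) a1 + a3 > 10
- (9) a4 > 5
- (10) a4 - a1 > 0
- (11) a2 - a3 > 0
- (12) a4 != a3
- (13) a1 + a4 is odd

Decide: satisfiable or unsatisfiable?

Constraints 1, 5, 10, and 11 give a1 < a4, a4 ≤ a3, a3 < a2, a2 < a1. Chaining: a1 < a4 ≤ a3 < a2 < a1, which forces a1 < a1 — impossible.

Unsatisfiable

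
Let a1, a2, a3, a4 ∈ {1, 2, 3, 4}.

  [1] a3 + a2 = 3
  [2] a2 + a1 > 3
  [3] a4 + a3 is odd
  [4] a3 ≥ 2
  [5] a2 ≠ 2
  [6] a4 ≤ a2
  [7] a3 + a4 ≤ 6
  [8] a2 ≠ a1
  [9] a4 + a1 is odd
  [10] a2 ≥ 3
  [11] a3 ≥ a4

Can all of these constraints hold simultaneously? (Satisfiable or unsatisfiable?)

Unsatisfiable

From constraint 4: a3 ≥ 2. From constraint 10: a2 ≥ 3. Hence a3 + a2 ≥ 5. But constraint 1 requires a3 + a2 = 3, and 3 < 5. Contradiction.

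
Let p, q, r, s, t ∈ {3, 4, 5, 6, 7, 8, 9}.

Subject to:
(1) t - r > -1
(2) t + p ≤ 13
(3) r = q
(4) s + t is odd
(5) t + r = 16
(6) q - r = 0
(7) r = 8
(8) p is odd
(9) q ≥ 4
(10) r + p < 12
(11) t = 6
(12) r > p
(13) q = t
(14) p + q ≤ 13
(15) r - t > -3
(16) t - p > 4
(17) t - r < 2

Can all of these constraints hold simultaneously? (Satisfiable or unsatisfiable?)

Constraint 7 fixes r = 8 and constraint 11 fixes t = 6. Constraints 3 and 13 give r = q = t, so r = t. But 8 ≠ 6 — contradiction.

Unsatisfiable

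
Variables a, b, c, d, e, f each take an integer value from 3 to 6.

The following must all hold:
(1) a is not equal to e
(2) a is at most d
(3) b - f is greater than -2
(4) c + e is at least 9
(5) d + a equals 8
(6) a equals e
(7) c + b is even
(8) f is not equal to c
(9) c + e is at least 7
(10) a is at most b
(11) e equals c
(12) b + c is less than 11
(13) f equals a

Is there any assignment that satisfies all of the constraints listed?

Unsatisfiable

From constraints 6, 11, and 13, f = a = e = c, so f = c. But constraint 8 says f ≠ c. Contradiction.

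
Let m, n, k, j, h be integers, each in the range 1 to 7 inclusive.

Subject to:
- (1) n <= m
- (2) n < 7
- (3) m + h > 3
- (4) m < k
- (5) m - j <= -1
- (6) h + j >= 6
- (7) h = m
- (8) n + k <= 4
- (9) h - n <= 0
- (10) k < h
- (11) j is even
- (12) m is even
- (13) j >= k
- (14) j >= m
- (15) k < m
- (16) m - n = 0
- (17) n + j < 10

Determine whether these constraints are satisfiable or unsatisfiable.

Unsatisfiable

Constraints 1, 4, 9, and 10 give n ≤ m, m < k, k < h, h ≤ n. Chaining: n ≤ m < k < h ≤ n, which forces n < n — impossible.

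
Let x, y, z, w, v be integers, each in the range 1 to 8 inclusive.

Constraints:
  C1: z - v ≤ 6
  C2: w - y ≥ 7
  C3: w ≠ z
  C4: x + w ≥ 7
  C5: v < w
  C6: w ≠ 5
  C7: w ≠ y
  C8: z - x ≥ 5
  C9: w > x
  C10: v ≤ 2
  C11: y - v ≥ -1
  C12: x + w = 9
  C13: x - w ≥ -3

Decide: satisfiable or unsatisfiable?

Unsatisfiable

Constraints 1, 2, 8, 11, and 13 give y − v ≥ -1, v − z ≥ -6, z − x ≥ 5, x − w ≥ -3, w − y ≥ 7.
Adding all 5 inequalities: the left sides telescope to 0, and the right sides sum to (-1) + (-6) + 5 + (-3) + 7 = 2. So 0 ≥ 2, which is false.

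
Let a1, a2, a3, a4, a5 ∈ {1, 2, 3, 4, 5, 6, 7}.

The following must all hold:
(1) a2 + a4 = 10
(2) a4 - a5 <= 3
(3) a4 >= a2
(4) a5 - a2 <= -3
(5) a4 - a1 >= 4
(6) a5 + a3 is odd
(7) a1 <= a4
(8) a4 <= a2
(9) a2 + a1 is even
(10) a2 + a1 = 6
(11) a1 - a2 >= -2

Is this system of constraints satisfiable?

Constraints 2, 4, 5, and 11 give a5 − a4 ≥ -3, a4 − a1 ≥ 4, a1 − a2 ≥ -2, a2 − a5 ≥ 3.
Adding all 4 inequalities: the left sides telescope to 0, and the right sides sum to (-3) + 4 + (-2) + 3 = 2. So 0 ≥ 2, which is false.

Unsatisfiable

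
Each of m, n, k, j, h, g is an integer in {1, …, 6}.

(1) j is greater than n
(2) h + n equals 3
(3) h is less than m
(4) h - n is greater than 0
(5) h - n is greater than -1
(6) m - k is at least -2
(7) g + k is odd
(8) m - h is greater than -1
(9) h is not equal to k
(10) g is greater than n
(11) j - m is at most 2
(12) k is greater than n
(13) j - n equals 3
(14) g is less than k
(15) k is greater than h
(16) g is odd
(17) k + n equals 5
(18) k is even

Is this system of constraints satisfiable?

Take m = 3, n = 1, k = 4, j = 4, h = 2, g = 3. Then constraint 2: h + n = 3; constraint 4: h - n = 1; constraint 5: h - n = 1, and every other listed constraint is also met.

Satisfiable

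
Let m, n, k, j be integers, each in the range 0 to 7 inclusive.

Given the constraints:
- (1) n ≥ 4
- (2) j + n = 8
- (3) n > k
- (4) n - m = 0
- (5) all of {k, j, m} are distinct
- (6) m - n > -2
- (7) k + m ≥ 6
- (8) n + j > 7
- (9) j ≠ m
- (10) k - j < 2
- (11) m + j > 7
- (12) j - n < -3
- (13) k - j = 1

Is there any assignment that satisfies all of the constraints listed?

One satisfying assignment is m = 6, n = 6, k = 3, j = 2.
For the less obvious constraints — constraint 2: j + n = 8; constraint 4: n - m = 0; constraint 6: m - n = 0 — and the others hold by inspection.

Satisfiable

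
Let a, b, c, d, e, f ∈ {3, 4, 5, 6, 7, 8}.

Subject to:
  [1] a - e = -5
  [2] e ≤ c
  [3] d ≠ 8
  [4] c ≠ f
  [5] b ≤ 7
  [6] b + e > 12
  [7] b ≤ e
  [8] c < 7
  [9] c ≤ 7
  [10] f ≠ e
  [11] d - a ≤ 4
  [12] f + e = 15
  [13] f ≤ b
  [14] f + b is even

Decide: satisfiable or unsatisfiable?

Unsatisfiable

From constraints 5 and 13: f ≤ b ≤ 7. From constraints 2 and 9: e ≤ c ≤ 7. Hence f + e ≤ 14. But constraint 12 requires f + e = 15, and 15 > 14. Contradiction.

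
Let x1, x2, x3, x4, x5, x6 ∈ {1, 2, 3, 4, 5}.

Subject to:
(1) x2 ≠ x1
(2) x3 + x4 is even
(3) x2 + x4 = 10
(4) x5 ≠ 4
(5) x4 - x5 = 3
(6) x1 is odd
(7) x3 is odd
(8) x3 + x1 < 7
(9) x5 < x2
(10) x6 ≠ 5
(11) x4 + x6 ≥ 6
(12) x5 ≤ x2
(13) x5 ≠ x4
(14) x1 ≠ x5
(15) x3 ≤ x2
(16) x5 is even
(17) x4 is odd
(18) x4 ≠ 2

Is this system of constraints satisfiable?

Take x1 = 1, x2 = 5, x3 = 5, x4 = 5, x5 = 2, x6 = 4. Then constraint 3: x2 + x4 = 10; constraint 5: x4 - x5 = 3, and every other listed constraint is also met.

Satisfiable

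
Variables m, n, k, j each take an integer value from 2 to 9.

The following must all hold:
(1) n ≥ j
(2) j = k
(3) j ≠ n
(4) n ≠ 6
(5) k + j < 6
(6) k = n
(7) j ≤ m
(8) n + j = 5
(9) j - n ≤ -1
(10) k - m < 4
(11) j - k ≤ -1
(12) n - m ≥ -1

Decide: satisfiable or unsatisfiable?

Unsatisfiable

From constraints 2 and 6, j = k = n, so j = n. But constraint 3 says j ≠ n. Contradiction.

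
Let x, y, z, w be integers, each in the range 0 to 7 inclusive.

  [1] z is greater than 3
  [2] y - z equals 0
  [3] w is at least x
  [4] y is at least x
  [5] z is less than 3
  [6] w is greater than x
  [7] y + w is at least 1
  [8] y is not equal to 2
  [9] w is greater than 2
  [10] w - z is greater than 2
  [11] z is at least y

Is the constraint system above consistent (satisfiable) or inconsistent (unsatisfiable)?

From constraint 1: z ≥ 4. From constraint 5: z ≤ 2. But 2 < 4, so no value of z works.

Unsatisfiable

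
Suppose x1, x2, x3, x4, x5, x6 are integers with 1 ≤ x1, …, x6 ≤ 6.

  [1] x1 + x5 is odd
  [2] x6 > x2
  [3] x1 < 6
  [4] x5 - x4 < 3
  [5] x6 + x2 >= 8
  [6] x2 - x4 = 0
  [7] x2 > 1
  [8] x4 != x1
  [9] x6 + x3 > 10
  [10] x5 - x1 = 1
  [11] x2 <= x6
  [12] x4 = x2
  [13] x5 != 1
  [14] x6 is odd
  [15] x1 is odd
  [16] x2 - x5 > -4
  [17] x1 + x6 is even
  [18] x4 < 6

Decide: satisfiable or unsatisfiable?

Satisfiable

Setting (x1, x2, x3, x4, x5, x6) = (5, 4, 6, 4, 6, 5) satisfies everything: constraint 4: x5 - x4 = 2; constraint 5: x6 + x2 = 9; constraint 6: x2 - x4 = 0, and the others follow.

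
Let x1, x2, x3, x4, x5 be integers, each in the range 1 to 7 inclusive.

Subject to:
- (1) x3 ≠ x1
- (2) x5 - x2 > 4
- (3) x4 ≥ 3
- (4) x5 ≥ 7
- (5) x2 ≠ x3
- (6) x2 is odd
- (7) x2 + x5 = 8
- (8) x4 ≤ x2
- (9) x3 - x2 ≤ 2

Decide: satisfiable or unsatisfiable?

Unsatisfiable

From constraints 3 and 8: x2 ≥ x4 ≥ 3. From constraint 4: x5 ≥ 7. Hence x2 + x5 ≥ 10. But constraint 7 requires x2 + x5 = 8, and 8 < 10. Contradiction.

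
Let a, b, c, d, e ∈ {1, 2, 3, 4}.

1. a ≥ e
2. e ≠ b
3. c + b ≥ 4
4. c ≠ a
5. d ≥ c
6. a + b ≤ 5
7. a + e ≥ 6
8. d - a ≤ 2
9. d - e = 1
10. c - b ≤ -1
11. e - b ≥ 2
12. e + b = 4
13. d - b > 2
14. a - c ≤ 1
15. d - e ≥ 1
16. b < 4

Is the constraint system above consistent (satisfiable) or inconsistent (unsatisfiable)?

Unsatisfiable

Constraints 8, 10, 11, 14, and 15 give e − b ≥ 2, b − c ≥ 1, c − a ≥ -1, a − d ≥ -2, d − e ≥ 1.
Adding all 5 inequalities: the left sides telescope to 0, and the right sides sum to 2 + 1 + (-1) + (-2) + 1 = 1. So 0 ≥ 1, which is false.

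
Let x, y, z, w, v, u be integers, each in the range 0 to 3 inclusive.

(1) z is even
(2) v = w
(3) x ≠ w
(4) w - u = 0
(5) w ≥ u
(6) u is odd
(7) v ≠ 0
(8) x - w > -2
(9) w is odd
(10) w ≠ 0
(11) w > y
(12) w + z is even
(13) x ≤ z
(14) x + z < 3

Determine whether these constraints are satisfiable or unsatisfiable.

Unsatisfiable

Constraint 9 makes w odd and constraint 1 makes z even, so w + z must be odd. Constraint 12 says w + z is even — contradiction.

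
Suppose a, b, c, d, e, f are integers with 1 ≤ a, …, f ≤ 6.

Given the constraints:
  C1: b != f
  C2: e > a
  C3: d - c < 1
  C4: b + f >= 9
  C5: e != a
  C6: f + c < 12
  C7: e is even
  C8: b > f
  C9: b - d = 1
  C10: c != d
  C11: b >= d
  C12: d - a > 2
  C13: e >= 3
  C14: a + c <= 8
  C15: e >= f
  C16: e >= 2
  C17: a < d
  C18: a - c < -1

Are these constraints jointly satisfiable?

The assignment a = 2, b = 6, c = 6, d = 5, e = 6, f = 4 works:
  constraint 3 holds since d - c = -1.
  constraint 4 holds since b + f = 10.
The rest check out directly.

Satisfiable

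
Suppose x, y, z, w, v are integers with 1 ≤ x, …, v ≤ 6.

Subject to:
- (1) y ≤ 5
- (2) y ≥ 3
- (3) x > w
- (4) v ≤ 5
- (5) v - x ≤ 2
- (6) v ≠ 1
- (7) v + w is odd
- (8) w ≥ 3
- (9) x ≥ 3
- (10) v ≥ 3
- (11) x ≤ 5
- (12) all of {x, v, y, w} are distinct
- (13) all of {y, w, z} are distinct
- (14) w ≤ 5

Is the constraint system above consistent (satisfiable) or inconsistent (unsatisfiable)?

Unsatisfiable

Constraints 1, 2, 4, 8, 9, 10, 11, and 14 confine each of x, v, y, w to the 3 values {3, …, 5}.
Constraint 12 requires all 4 of them to be distinct, but only 3 values are available — impossible by the pigeonhole principle.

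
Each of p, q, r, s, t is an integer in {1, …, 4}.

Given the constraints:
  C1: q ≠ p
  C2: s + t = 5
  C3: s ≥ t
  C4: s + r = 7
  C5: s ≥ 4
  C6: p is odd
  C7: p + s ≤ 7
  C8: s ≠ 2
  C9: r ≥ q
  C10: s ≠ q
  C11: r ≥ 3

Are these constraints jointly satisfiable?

Satisfiable

Setting (p, q, r, s, t) = (1, 3, 3, 4, 1) satisfies everything: constraint 2: s + t = 5; constraint 4: s + r = 7, and the others follow.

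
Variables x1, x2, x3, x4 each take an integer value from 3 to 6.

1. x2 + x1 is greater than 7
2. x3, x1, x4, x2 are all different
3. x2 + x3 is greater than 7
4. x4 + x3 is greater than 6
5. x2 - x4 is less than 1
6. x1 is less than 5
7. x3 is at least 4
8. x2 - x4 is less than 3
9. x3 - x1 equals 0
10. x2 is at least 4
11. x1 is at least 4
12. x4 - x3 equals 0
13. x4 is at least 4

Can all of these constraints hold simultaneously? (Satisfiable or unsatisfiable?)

Unsatisfiable

Constraints 7, 10, 11, and 13 confine each of x3, x1, x4, x2 to the 3 values {4, …, 6} (the domain already gives each ≤ 6).
Constraint 2 requires all 4 of them to be distinct, but only 3 values are available — impossible by the pigeonhole principle.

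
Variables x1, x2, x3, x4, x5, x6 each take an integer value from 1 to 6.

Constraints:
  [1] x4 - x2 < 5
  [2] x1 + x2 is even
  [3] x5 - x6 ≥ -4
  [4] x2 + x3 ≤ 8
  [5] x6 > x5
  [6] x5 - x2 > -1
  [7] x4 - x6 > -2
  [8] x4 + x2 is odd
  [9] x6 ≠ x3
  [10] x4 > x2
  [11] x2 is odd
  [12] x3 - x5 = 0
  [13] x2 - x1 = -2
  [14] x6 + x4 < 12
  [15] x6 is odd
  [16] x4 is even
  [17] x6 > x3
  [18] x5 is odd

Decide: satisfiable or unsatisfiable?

Satisfiable

One satisfying assignment is x1 = 5, x2 = 3, x3 = 3, x4 = 6, x5 = 3, x6 = 5.
For the less obvious constraints — constraint 1: x4 - x2 = 3; constraint 3: x5 - x6 = -2; constraint 4: x2 + x3 = 6 — and the others hold by inspection.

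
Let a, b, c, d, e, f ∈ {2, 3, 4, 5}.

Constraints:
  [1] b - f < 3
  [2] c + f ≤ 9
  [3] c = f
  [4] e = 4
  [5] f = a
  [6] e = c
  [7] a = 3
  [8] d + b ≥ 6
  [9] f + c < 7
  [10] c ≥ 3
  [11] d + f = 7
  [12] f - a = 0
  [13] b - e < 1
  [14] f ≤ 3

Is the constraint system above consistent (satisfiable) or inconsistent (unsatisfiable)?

Unsatisfiable

Constraint 4 fixes e = 4 and constraint 7 fixes a = 3. Constraints 3, 5, and 6 give e = c = f = a, so e = a. But 4 ≠ 3 — contradiction.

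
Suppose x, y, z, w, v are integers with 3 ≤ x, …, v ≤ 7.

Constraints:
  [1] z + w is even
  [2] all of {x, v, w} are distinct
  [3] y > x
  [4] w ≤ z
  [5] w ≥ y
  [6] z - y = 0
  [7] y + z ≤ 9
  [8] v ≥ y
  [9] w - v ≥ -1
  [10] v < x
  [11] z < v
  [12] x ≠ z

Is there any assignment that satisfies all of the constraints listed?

Unsatisfiable

Constraints 3, 4, 5, 10, and 11 give w ≤ z, z < v, v < x, x < y, y ≤ w. Chaining: w ≤ z < v < x < y ≤ w, which forces w < w — impossible.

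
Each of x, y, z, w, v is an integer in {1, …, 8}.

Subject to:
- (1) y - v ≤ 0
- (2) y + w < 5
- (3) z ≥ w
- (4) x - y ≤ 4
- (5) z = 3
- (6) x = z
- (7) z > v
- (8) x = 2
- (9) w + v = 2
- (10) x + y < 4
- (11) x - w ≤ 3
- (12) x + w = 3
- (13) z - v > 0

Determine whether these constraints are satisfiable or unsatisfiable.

Constraint 8 fixes x = 2 and constraint 5 fixes z = 3, but constraint 6 requires x = z. Since 2 ≠ 3, contradiction.

Unsatisfiable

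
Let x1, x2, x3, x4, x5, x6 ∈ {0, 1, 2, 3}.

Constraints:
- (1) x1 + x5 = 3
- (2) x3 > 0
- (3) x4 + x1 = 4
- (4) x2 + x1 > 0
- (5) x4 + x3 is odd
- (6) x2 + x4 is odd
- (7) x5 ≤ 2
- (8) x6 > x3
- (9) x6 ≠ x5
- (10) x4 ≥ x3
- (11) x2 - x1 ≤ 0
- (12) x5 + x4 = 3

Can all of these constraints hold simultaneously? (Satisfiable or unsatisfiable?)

Satisfiable

Try x1 = 2, x2 = 1, x3 = 1, x4 = 2, x5 = 1, x6 = 3.
Check constraint 1: x1 + x5 = 3; constraint 3: x4 + x1 = 4; constraint 4: x2 + x1 = 3. The remaining constraints are straightforward to verify.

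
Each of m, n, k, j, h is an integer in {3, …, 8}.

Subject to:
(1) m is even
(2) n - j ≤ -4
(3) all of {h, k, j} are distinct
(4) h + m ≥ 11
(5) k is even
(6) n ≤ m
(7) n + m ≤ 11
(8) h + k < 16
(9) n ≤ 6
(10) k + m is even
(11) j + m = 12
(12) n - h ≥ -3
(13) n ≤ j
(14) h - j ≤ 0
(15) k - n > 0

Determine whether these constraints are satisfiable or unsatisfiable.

Take m = 4, n = 4, k = 6, j = 8, h = 7. Then constraint 2: n - j = -4; constraint 4: h + m = 11; constraint 7: n + m = 8, and every other listed constraint is also met.

Satisfiable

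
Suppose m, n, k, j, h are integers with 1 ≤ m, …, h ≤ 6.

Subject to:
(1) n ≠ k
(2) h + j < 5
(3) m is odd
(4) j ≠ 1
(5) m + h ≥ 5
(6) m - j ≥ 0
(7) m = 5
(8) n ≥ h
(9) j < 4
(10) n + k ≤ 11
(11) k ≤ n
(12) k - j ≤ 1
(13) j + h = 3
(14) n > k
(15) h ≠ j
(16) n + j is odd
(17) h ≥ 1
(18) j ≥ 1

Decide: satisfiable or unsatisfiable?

Try m = 5, n = 5, k = 3, j = 2, h = 1.
Check constraint 2: h + j = 3; constraint 5: m + h = 6. The remaining constraints are straightforward to verify.

Satisfiable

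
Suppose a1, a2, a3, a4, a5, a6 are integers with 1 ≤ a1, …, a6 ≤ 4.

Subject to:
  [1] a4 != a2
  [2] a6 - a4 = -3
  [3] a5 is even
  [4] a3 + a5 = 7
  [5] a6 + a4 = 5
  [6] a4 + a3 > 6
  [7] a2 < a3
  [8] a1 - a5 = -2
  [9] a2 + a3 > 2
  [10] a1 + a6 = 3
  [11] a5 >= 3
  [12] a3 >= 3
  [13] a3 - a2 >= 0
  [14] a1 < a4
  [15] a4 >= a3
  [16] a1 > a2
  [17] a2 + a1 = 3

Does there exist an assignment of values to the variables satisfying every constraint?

Setting (a1, a2, a3, a4, a5, a6) = (2, 1, 3, 4, 4, 1) satisfies everything: constraint 2: a6 - a4 = -3; constraint 4: a3 + a5 = 7; constraint 5: a6 + a4 = 5, and the others follow.

Satisfiable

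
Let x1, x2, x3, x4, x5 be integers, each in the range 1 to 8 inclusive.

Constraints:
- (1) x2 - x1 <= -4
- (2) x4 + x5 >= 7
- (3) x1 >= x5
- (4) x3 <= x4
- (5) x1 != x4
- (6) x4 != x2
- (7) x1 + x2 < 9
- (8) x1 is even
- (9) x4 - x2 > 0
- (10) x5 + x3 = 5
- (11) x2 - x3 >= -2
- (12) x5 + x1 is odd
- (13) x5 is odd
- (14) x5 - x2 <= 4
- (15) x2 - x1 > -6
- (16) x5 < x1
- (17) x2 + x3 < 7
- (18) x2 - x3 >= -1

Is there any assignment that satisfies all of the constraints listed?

One satisfying assignment is x1 = 6, x2 = 2, x3 = 2, x4 = 5, x5 = 3.
For the less obvious constraints — constraint 1: x2 - x1 = -4; constraint 2: x4 + x5 = 8 — and the others hold by inspection.

Satisfiable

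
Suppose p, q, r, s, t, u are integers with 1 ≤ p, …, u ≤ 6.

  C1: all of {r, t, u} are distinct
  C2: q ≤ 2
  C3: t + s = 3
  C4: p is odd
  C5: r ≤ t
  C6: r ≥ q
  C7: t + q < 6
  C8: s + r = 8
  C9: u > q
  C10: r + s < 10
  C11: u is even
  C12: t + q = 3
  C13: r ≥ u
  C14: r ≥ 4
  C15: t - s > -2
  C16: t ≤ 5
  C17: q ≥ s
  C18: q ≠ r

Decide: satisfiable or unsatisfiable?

From constraints 2 and 17: s ≤ q ≤ 2. From constraints 5 and 16: r ≤ t ≤ 5. Hence s + r ≤ 7. But constraint 8 requires s + r = 8, and 8 > 7. Contradiction.

Unsatisfiable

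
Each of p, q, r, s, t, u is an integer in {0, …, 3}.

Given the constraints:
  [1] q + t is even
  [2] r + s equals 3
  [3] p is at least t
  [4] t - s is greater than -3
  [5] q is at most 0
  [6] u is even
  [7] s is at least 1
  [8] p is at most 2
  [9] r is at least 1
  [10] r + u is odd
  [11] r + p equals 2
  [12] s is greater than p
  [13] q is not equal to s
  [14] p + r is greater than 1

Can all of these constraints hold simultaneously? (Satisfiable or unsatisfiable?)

Satisfiable

Try p = 1, q = 0, r = 1, s = 2, t = 0, u = 0.
Check constraint 2: r + s = 3; constraint 4: t - s = -2. The remaining constraints are straightforward to verify.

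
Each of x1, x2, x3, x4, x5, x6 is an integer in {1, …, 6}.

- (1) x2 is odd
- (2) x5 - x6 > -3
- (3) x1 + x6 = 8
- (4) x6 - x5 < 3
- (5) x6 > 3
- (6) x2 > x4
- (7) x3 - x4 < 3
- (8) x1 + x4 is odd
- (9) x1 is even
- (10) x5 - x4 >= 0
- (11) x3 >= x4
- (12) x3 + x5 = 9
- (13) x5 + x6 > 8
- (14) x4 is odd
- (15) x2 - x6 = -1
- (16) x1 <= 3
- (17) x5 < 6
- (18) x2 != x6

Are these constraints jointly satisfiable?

Satisfiable

Try x1 = 2, x2 = 5, x3 = 5, x4 = 3, x5 = 4, x6 = 6.
Check constraint 2: x5 - x6 = -2; constraint 3: x1 + x6 = 8. The remaining constraints are straightforward to verify.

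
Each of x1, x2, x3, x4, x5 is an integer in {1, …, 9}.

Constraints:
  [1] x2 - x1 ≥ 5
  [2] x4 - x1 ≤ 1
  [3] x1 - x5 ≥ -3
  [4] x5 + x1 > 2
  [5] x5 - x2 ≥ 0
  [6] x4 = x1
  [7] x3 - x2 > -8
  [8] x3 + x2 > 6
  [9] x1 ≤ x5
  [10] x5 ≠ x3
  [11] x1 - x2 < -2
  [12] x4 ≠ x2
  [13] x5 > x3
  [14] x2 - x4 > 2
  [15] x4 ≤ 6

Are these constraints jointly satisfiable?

Constraints 1, 3, and 5 give x2 − x1 ≥ 5, x1 − x5 ≥ -3, x5 − x2 ≥ 0.
Adding all 3 inequalities: the left sides telescope to 0, and the right sides sum to 5 + (-3) + 0 = 2. So 0 ≥ 2, which is false.

Unsatisfiable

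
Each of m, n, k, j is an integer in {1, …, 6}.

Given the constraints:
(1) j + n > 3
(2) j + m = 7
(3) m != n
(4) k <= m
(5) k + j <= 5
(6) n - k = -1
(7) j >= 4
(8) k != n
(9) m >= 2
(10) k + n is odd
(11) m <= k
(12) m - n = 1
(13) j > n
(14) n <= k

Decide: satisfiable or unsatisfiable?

Unsatisfiable

From constraints 9 and 11: k ≥ m ≥ 2. From constraint 7: j ≥ 4. Hence k + j ≥ 6. But constraint 5 requires k + j ≤ 5, and 5 < 6. Contradiction.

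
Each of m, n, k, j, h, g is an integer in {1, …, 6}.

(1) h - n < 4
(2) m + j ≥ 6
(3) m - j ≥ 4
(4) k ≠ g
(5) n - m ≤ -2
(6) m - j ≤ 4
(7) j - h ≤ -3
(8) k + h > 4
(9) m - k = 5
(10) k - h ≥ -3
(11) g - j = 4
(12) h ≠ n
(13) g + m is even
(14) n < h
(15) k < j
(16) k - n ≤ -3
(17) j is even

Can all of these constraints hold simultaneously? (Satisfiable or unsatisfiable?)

Constraints 5, 6, 7, 10, and 16 give j − m ≥ -4, m − n ≥ 2, n − k ≥ 3, k − h ≥ -3, h − j ≥ 3.
Adding all 5 inequalities: the left sides telescope to 0, and the right sides sum to (-4) + 2 + 3 + (-3) + 3 = 1. So 0 ≥ 1, which is false.

Unsatisfiable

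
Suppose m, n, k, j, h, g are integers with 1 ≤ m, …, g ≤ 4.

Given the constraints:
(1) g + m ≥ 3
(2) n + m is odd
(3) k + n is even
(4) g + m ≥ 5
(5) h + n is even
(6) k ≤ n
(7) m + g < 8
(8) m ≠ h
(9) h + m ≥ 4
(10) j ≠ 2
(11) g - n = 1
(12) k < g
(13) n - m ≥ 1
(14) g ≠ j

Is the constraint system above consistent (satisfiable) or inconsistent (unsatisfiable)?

Satisfiable

Take m = 2, n = 3, k = 3, j = 3, h = 3, g = 4. Then constraint 1: g + m = 6; constraint 4: g + m = 6; constraint 7: m + g = 6, and every other listed constraint is also met.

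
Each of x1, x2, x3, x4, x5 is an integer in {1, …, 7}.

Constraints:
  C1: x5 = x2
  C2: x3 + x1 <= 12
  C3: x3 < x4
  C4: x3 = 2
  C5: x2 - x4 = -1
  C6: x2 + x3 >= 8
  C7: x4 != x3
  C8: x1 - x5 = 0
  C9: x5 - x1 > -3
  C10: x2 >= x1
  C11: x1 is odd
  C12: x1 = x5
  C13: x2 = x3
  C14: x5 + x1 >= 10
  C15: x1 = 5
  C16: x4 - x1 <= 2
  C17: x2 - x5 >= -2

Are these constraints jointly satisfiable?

Unsatisfiable

Constraint 15 fixes x1 = 5 and constraint 4 fixes x3 = 2. Constraints 1, 12, and 13 give x1 = x5 = x2 = x3, so x1 = x3. But 5 ≠ 2 — contradiction.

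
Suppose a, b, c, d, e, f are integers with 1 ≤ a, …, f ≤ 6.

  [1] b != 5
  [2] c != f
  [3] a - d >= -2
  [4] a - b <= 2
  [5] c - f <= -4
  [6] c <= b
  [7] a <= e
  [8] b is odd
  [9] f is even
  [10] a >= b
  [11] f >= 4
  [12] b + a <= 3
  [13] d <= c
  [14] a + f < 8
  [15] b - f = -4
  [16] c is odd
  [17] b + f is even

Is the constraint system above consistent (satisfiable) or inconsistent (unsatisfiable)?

Unsatisfiable

Constraint 8 makes b odd and constraint 9 makes f even, so b + f must be odd. Constraint 17 says b + f is even — contradiction.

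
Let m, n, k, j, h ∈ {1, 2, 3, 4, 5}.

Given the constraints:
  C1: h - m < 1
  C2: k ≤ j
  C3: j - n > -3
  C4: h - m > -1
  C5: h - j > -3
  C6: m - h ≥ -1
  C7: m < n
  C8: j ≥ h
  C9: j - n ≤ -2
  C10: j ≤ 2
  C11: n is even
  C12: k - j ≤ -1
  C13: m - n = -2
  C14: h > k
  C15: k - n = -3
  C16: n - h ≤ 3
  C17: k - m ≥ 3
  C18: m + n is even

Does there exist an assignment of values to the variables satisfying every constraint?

Unsatisfiable

Constraints 6, 9, 12, 16, and 17 give h − n ≥ -3, n − j ≥ 2, j − k ≥ 1, k − m ≥ 3, m − h ≥ -1.
Adding all 5 inequalities: the left sides telescope to 0, and the right sides sum to (-3) + 2 + 1 + 3 + (-1) = 2. So 0 ≥ 2, which is false.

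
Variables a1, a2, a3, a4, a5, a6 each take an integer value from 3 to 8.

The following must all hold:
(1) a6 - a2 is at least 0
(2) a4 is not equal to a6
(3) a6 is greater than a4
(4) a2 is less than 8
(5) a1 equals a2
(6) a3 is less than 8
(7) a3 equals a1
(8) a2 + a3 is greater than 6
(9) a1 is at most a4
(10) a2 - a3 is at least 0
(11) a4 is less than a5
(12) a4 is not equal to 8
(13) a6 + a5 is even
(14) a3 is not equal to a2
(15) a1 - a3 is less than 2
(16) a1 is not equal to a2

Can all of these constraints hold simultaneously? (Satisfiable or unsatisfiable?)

Unsatisfiable

From constraints 5 and 7, a3 = a1 = a2, so a3 = a2. But constraint 14 says a3 ≠ a2. Contradiction.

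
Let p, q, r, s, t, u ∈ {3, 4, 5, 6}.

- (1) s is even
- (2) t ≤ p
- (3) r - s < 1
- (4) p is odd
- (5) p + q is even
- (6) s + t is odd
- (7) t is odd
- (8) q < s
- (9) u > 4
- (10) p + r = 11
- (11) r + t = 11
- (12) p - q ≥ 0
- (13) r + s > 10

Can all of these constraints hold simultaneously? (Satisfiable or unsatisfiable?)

One satisfying assignment is p = 5, q = 3, r = 6, s = 6, t = 5, u = 6.
For the less obvious constraints — constraint 3: r - s = 0; constraint 10: p + r = 11; constraint 11: r + t = 11 — and the others hold by inspection.

Satisfiable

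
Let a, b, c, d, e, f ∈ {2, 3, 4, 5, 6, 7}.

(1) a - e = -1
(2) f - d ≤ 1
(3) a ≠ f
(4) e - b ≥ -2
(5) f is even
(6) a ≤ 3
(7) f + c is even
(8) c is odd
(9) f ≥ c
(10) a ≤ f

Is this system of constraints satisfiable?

Constraint 5 makes f even and constraint 8 makes c odd, so f + c must be odd. Constraint 7 says f + c is even — contradiction.

Unsatisfiable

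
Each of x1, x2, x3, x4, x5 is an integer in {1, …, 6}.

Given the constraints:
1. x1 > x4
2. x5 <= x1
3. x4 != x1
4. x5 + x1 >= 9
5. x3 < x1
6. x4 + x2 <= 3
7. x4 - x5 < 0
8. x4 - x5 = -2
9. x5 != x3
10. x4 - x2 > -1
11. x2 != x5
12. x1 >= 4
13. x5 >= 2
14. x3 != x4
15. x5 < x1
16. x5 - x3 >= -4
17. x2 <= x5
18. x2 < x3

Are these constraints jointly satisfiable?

Satisfiable

One satisfying assignment is x1 = 6, x2 = 1, x3 = 4, x4 = 1, x5 = 3.
For the less obvious constraints — constraint 4: x5 + x1 = 9; constraint 6: x4 + x2 = 2 — and the others hold by inspection.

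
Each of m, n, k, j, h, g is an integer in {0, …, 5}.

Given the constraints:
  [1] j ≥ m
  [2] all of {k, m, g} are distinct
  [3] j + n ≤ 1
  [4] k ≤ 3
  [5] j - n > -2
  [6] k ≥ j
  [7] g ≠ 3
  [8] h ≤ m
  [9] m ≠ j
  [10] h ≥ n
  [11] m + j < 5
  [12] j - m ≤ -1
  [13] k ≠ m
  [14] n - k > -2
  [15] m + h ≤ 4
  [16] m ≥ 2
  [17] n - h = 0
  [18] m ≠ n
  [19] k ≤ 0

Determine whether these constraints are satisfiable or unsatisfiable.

From constraints 1 and 16: j ≥ m and m ≥ 2, so j ≥ 2. From constraints 6 and 19: j ≤ k and k ≤ 0, so j ≤ 0. But 0 < 2, so no value of j works.

Unsatisfiable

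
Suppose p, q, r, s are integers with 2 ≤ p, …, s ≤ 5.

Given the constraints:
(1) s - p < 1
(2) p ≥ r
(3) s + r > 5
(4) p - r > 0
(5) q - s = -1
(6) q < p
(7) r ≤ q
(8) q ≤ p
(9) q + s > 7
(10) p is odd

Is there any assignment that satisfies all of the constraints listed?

The assignment p = 5, q = 4, r = 2, s = 5 works:
  constraint 1 holds since s - p = 0.
  constraint 3 holds since s + r = 7.
The rest check out directly.

Satisfiable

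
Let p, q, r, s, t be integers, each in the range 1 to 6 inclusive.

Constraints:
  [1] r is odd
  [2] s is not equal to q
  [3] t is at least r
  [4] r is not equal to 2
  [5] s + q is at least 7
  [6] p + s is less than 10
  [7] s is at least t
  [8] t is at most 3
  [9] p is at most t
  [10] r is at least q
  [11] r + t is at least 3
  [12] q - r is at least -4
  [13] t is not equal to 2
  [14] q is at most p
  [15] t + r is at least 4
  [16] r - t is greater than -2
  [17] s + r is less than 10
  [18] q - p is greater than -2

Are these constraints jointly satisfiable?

Satisfiable

Setting (p, q, r, s, t) = (2, 1, 3, 6, 3) satisfies everything: constraint 5: s + q = 7; constraint 6: p + s = 8; constraint 11: r + t = 6, and the others follow.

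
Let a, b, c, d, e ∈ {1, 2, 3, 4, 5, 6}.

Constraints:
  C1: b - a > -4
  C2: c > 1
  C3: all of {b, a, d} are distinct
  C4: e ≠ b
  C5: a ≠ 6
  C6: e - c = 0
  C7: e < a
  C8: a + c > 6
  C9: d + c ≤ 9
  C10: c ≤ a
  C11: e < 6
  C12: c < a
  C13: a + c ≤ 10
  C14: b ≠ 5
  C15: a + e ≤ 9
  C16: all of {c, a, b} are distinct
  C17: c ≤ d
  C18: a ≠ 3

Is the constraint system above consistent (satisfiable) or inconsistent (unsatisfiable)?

Satisfiable

Take a = 4, b = 1, c = 3, d = 3, e = 3. Then constraint 1: b - a = -3; constraint 6: e - c = 0, and every other listed constraint is also met.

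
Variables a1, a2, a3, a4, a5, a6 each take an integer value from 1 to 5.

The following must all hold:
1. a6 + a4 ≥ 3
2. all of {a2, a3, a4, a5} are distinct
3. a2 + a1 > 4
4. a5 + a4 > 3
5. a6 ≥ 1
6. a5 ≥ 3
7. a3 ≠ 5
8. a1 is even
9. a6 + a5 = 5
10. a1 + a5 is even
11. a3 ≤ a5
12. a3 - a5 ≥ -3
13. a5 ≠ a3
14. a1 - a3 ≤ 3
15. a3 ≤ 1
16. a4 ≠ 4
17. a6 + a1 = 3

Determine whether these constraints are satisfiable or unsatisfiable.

Satisfiable

The assignment a1 = 2, a2 = 5, a3 = 1, a4 = 2, a5 = 4, a6 = 1 works:
  constraint 1 holds since a6 + a4 = 3.
  constraint 3 holds since a2 + a1 = 7.
The rest check out directly.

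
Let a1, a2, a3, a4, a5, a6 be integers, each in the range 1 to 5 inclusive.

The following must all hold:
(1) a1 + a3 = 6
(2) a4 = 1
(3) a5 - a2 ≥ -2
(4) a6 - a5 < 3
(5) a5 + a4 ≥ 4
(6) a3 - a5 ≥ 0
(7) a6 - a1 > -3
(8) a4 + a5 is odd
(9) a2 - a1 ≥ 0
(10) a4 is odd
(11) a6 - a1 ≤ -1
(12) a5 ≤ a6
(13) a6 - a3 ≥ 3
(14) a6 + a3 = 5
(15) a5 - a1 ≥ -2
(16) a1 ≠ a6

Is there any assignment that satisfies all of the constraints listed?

Constraints 3, 6, 9, 11, and 13 give a1 − a6 ≥ 1, a6 − a3 ≥ 3, a3 − a5 ≥ 0, a5 − a2 ≥ -2, a2 − a1 ≥ 0.
Adding all 5 inequalities: the left sides telescope to 0, and the right sides sum to 1 + 3 + 0 + (-2) + 0 = 2. So 0 ≥ 2, which is false.

Unsatisfiable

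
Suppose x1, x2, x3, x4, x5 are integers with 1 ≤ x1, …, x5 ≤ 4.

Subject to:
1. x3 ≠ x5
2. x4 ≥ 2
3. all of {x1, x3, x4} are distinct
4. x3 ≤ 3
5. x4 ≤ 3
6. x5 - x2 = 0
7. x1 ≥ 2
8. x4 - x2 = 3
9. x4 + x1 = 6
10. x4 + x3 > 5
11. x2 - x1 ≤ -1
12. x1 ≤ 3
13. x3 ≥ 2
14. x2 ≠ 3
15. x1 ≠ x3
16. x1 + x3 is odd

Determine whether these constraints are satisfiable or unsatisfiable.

Constraints 2, 4, 5, 7, 12, and 13 confine each of x1, x3, x4 to the 2 values {2, 3}.
Constraint 3 requires all 3 of them to be distinct, but only 2 values are available — impossible by the pigeonhole principle.

Unsatisfiable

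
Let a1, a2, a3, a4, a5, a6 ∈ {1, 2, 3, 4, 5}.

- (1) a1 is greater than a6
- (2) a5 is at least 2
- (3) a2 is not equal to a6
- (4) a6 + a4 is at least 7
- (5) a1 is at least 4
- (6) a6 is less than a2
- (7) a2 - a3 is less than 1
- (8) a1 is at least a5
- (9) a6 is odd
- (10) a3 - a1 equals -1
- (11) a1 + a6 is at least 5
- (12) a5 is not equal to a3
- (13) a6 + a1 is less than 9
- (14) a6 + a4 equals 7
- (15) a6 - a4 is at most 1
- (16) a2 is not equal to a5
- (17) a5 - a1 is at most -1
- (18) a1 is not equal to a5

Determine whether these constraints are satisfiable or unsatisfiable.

Satisfiable

One satisfying assignment is a1 = 5, a2 = 4, a3 = 4, a4 = 4, a5 = 3, a6 = 3.
For the less obvious constraints — constraint 4: a6 + a4 = 7; constraint 7: a2 - a3 = 0; constraint 10: a3 - a1 = -1 — and the others hold by inspection.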